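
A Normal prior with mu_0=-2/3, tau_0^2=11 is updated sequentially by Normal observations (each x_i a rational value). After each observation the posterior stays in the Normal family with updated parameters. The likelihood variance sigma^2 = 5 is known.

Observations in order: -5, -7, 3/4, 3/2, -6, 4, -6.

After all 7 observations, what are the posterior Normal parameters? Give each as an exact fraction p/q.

mu_0=-2383/984, tau_0^2=55/82

obs 1: x=-5 → posterior Normal(-175/48, 55/16)
obs 2: x=-7 → posterior Normal(-406/81, 55/27)
obs 3: x=3/4 → posterior Normal(-1525/456, 55/38)
obs 4: x=3/2 → posterior Normal(-1327/588, 55/49)
obs 5: x=-6 → posterior Normal(-2119/720, 11/12)
obs 6: x=4 → posterior Normal(-1591/852, 55/71)
obs 7: x=-6 → posterior Normal(-2383/984, 55/82)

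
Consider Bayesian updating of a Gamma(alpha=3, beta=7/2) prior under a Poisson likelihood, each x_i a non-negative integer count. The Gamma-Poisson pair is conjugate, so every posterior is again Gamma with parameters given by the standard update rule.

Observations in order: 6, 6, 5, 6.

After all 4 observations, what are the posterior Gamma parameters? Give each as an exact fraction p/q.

obs 1: x=6 → posterior Gamma(9, 9/2)
obs 2: x=6 → posterior Gamma(15, 11/2)
obs 3: x=5 → posterior Gamma(20, 13/2)
obs 4: x=6 → posterior Gamma(26, 15/2)

alpha=26, beta=15/2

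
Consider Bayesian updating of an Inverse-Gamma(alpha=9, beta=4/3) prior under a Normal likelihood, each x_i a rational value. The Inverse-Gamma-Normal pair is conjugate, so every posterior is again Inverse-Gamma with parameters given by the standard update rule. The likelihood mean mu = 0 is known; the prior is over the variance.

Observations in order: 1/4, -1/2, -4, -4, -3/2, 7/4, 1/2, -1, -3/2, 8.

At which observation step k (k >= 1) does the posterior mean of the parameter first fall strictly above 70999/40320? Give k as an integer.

k = 5

obs 1: x=1/4 → posterior Inverse-Gamma(19/2, 131/96)
obs 2: x=-1/2 → posterior Inverse-Gamma(10, 143/96)
obs 3: x=-4 → posterior Inverse-Gamma(21/2, 911/96)
obs 4: x=-4 → posterior Inverse-Gamma(11, 1679/96)
obs 5: x=-3/2 → posterior Inverse-Gamma(23/2, 1787/96)
obs 6: x=7/4 → posterior Inverse-Gamma(12, 967/48)
obs 7: x=1/2 → posterior Inverse-Gamma(25/2, 973/48)
obs 8: x=-1 → posterior Inverse-Gamma(13, 997/48)
obs 9: x=-3/2 → posterior Inverse-Gamma(27/2, 1051/48)
obs 10: x=8 → posterior Inverse-Gamma(14, 2587/48)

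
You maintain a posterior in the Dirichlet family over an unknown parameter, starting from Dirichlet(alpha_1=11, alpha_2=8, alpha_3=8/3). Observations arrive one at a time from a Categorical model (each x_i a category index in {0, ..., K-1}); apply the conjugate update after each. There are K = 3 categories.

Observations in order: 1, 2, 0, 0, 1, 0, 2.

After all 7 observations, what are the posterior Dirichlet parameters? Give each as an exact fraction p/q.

alpha_1=14, alpha_2=10, alpha_3=14/3

obs 1: x=1 → posterior Dirichlet(11, 9, 8/3)
obs 2: x=2 → posterior Dirichlet(11, 9, 11/3)
obs 3: x=0 → posterior Dirichlet(12, 9, 11/3)
obs 4: x=0 → posterior Dirichlet(13, 9, 11/3)
obs 5: x=1 → posterior Dirichlet(13, 10, 11/3)
obs 6: x=0 → posterior Dirichlet(14, 10, 11/3)
obs 7: x=2 → posterior Dirichlet(14, 10, 14/3)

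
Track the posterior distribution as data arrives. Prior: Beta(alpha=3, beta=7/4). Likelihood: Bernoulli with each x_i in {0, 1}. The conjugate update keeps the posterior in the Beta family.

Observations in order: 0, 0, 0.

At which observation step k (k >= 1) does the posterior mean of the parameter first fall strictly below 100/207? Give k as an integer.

obs 1: x=0 → posterior Beta(3, 11/4)
obs 2: x=0 → posterior Beta(3, 15/4)
obs 3: x=0 → posterior Beta(3, 19/4)

k = 2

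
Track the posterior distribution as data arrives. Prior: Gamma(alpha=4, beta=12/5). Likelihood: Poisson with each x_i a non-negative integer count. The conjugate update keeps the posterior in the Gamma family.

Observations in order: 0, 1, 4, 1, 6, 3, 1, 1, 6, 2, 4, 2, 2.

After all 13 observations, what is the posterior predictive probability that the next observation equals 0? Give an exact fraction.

obs 1: x=0 → posterior Gamma(4, 17/5)
obs 2: x=1 → posterior Gamma(5, 22/5)
obs 3: x=4 → posterior Gamma(9, 27/5)
obs 4: x=1 → posterior Gamma(10, 32/5)
obs 5: x=6 → posterior Gamma(16, 37/5)
obs 6: x=3 → posterior Gamma(19, 42/5)
obs 7: x=1 → posterior Gamma(20, 47/5)
obs 8: x=1 → posterior Gamma(21, 52/5)
obs 9: x=6 → posterior Gamma(27, 57/5)
obs 10: x=2 → posterior Gamma(29, 62/5)
obs 11: x=4 → posterior Gamma(33, 67/5)
obs 12: x=2 → posterior Gamma(35, 72/5)
obs 13: x=2 → posterior Gamma(37, 77/5)

6311852354285816196781274781332398008198890908292920690347325261843997/64731033075145033961593709496918339001023103205341285851052219650015232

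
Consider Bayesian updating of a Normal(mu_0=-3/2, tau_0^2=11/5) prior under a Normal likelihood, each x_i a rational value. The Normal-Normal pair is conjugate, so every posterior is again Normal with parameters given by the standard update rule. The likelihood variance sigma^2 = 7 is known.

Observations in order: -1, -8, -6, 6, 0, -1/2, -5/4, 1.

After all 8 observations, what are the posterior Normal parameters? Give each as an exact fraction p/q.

obs 1: x=-1 → posterior Normal(-127/92, 77/46)
obs 2: x=-8 → posterior Normal(-101/38, 77/57)
obs 3: x=-6 → posterior Normal(-435/136, 77/68)
obs 4: x=6 → posterior Normal(-303/158, 77/79)
obs 5: x=0 → posterior Normal(-101/60, 77/90)
obs 6: x=-1/2 → posterior Normal(-157/101, 77/101)
obs 7: x=-5/4 → posterior Normal(-683/448, 11/16)
obs 8: x=1 → posterior Normal(-213/164, 77/123)

mu_0=-213/164, tau_0^2=77/123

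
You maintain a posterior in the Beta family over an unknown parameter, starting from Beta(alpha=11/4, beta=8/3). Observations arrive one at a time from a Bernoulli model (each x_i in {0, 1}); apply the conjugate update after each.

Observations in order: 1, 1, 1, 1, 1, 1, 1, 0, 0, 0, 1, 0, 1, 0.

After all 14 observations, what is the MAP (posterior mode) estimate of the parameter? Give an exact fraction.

129/209

obs 1: x=1 → posterior Beta(15/4, 8/3)
obs 2: x=1 → posterior Beta(19/4, 8/3)
obs 3: x=1 → posterior Beta(23/4, 8/3)
obs 4: x=1 → posterior Beta(27/4, 8/3)
obs 5: x=1 → posterior Beta(31/4, 8/3)
obs 6: x=1 → posterior Beta(35/4, 8/3)
obs 7: x=1 → posterior Beta(39/4, 8/3)
obs 8: x=0 → posterior Beta(39/4, 11/3)
obs 9: x=0 → posterior Beta(39/4, 14/3)
obs 10: x=0 → posterior Beta(39/4, 17/3)
obs 11: x=1 → posterior Beta(43/4, 17/3)
obs 12: x=0 → posterior Beta(43/4, 20/3)
obs 13: x=1 → posterior Beta(47/4, 20/3)
obs 14: x=0 → posterior Beta(47/4, 23/3)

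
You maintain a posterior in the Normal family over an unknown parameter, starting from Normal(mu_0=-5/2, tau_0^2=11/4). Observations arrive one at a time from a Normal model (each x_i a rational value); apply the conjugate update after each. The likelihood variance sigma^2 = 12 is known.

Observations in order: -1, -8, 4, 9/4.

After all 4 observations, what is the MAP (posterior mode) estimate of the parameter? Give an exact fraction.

-601/368

obs 1: x=-1 → posterior Normal(-131/59, 132/59)
obs 2: x=-8 → posterior Normal(-219/70, 66/35)
obs 3: x=4 → posterior Normal(-175/81, 44/27)
obs 4: x=9/4 → posterior Normal(-601/368, 33/23)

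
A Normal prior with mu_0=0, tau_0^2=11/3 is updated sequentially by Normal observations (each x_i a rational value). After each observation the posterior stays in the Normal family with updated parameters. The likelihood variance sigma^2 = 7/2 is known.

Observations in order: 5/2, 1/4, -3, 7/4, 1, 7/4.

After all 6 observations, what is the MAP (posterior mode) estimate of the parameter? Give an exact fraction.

obs 1: x=5/2 → posterior Normal(55/43, 77/43)
obs 2: x=1/4 → posterior Normal(121/130, 77/65)
obs 3: x=-3 → posterior Normal(-11/174, 77/87)
obs 4: x=7/4 → posterior Normal(33/109, 77/109)
obs 5: x=1 → posterior Normal(55/131, 77/131)
obs 6: x=7/4 → posterior Normal(11/18, 77/153)

11/18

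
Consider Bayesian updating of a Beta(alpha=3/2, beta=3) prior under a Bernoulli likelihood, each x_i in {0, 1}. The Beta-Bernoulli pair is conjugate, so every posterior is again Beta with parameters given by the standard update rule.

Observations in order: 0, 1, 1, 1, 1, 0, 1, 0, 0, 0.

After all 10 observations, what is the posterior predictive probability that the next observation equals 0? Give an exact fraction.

16/29

obs 1: x=0 → posterior Beta(3/2, 4)
obs 2: x=1 → posterior Beta(5/2, 4)
obs 3: x=1 → posterior Beta(7/2, 4)
obs 4: x=1 → posterior Beta(9/2, 4)
obs 5: x=1 → posterior Beta(11/2, 4)
obs 6: x=0 → posterior Beta(11/2, 5)
obs 7: x=1 → posterior Beta(13/2, 5)
obs 8: x=0 → posterior Beta(13/2, 6)
obs 9: x=0 → posterior Beta(13/2, 7)
obs 10: x=0 → posterior Beta(13/2, 8)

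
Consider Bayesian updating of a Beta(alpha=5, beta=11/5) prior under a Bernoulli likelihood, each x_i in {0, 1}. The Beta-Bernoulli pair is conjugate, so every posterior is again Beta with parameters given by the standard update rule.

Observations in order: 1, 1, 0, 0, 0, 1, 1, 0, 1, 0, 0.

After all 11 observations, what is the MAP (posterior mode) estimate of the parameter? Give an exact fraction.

5/9

obs 1: x=1 → posterior Beta(6, 11/5)
obs 2: x=1 → posterior Beta(7, 11/5)
obs 3: x=0 → posterior Beta(7, 16/5)
obs 4: x=0 → posterior Beta(7, 21/5)
obs 5: x=0 → posterior Beta(7, 26/5)
obs 6: x=1 → posterior Beta(8, 26/5)
obs 7: x=1 → posterior Beta(9, 26/5)
obs 8: x=0 → posterior Beta(9, 31/5)
obs 9: x=1 → posterior Beta(10, 31/5)
obs 10: x=0 → posterior Beta(10, 36/5)
obs 11: x=0 → posterior Beta(10, 41/5)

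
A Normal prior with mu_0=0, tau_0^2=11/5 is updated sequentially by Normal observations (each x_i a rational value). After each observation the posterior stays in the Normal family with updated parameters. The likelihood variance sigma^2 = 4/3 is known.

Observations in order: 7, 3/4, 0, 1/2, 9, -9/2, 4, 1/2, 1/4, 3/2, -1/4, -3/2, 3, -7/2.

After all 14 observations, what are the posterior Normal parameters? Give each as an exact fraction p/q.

mu_0=2211/1928, tau_0^2=22/241

obs 1: x=7 → posterior Normal(231/53, 44/53)
obs 2: x=3/4 → posterior Normal(1023/344, 22/43)
obs 3: x=0 → posterior Normal(1023/476, 44/119)
obs 4: x=1/2 → posterior Normal(1089/608, 11/38)
obs 5: x=9 → posterior Normal(2277/740, 44/185)
obs 6: x=-9/2 → posterior Normal(1683/872, 22/109)
obs 7: x=4 → posterior Normal(2211/1004, 44/251)
obs 8: x=1/2 → posterior Normal(2277/1136, 11/71)
obs 9: x=1/4 → posterior Normal(1155/634, 44/317)
obs 10: x=3/2 → posterior Normal(627/350, 22/175)
obs 11: x=-1/4 → posterior Normal(2475/1532, 44/383)
obs 12: x=-3/2 → posterior Normal(2277/1664, 11/104)
obs 13: x=3 → posterior Normal(2673/1796, 44/449)
obs 14: x=-7/2 → posterior Normal(2211/1928, 22/241)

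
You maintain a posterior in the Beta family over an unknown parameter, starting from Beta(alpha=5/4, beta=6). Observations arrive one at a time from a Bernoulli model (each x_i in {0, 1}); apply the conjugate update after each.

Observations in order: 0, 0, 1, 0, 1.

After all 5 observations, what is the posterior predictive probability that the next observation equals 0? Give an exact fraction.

obs 1: x=0 → posterior Beta(5/4, 7)
obs 2: x=0 → posterior Beta(5/4, 8)
obs 3: x=1 → posterior Beta(9/4, 8)
obs 4: x=0 → posterior Beta(9/4, 9)
obs 5: x=1 → posterior Beta(13/4, 9)

36/49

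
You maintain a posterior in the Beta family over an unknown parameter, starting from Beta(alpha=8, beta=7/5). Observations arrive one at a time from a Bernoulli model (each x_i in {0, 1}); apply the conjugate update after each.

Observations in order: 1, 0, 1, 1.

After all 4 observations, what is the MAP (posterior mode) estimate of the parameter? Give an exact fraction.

50/57

obs 1: x=1 → posterior Beta(9, 7/5)
obs 2: x=0 → posterior Beta(9, 12/5)
obs 3: x=1 → posterior Beta(10, 12/5)
obs 4: x=1 → posterior Beta(11, 12/5)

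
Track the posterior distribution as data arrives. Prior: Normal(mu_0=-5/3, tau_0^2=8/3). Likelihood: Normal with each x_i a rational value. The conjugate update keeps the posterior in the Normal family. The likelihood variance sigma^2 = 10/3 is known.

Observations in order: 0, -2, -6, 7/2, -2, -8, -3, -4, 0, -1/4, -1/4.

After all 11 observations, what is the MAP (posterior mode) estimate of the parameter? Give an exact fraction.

-289/147

obs 1: x=0 → posterior Normal(-25/27, 40/27)
obs 2: x=-2 → posterior Normal(-49/39, 40/39)
obs 3: x=-6 → posterior Normal(-121/51, 40/51)
obs 4: x=7/2 → posterior Normal(-79/63, 40/63)
obs 5: x=-2 → posterior Normal(-103/75, 8/15)
obs 6: x=-8 → posterior Normal(-199/87, 40/87)
obs 7: x=-3 → posterior Normal(-235/99, 40/99)
obs 8: x=-4 → posterior Normal(-283/111, 40/111)
obs 9: x=0 → posterior Normal(-283/123, 40/123)
obs 10: x=-1/4 → posterior Normal(-286/135, 8/27)
obs 11: x=-1/4 → posterior Normal(-289/147, 40/147)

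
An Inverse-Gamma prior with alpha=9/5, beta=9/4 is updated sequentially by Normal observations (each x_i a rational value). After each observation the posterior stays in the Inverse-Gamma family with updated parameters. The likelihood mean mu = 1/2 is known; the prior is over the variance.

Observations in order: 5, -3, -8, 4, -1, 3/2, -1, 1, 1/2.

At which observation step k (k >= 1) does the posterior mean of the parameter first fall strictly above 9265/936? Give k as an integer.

obs 1: x=5 → posterior Inverse-Gamma(23/10, 99/8)
obs 2: x=-3 → posterior Inverse-Gamma(14/5, 37/2)
obs 3: x=-8 → posterior Inverse-Gamma(33/10, 437/8)
obs 4: x=4 → posterior Inverse-Gamma(19/5, 243/4)
obs 5: x=-1 → posterior Inverse-Gamma(43/10, 495/8)
obs 6: x=3/2 → posterior Inverse-Gamma(24/5, 499/8)
obs 7: x=-1 → posterior Inverse-Gamma(53/10, 127/2)
obs 8: x=1 → posterior Inverse-Gamma(29/5, 509/8)
obs 9: x=1/2 → posterior Inverse-Gamma(63/10, 509/8)

k = 2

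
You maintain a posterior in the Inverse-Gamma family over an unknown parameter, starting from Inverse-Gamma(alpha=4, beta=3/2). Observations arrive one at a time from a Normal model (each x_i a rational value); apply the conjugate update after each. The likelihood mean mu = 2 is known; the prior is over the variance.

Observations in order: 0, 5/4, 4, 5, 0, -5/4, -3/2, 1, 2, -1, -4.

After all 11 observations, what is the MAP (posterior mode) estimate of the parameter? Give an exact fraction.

249/56

obs 1: x=0 → posterior Inverse-Gamma(9/2, 7/2)
obs 2: x=5/4 → posterior Inverse-Gamma(5, 121/32)
obs 3: x=4 → posterior Inverse-Gamma(11/2, 185/32)
obs 4: x=5 → posterior Inverse-Gamma(6, 329/32)
obs 5: x=0 → posterior Inverse-Gamma(13/2, 393/32)
obs 6: x=-5/4 → posterior Inverse-Gamma(7, 281/16)
obs 7: x=-3/2 → posterior Inverse-Gamma(15/2, 379/16)
obs 8: x=1 → posterior Inverse-Gamma(8, 387/16)
obs 9: x=2 → posterior Inverse-Gamma(17/2, 387/16)
obs 10: x=-1 → posterior Inverse-Gamma(9, 459/16)
obs 11: x=-4 → posterior Inverse-Gamma(19/2, 747/16)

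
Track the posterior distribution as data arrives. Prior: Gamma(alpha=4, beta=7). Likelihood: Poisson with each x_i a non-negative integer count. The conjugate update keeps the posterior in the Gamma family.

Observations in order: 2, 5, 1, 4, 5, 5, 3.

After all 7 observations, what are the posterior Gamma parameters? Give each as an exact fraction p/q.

alpha=29, beta=14

obs 1: x=2 → posterior Gamma(6, 8)
obs 2: x=5 → posterior Gamma(11, 9)
obs 3: x=1 → posterior Gamma(12, 10)
obs 4: x=4 → posterior Gamma(16, 11)
obs 5: x=5 → posterior Gamma(21, 12)
obs 6: x=5 → posterior Gamma(26, 13)
obs 7: x=3 → posterior Gamma(29, 14)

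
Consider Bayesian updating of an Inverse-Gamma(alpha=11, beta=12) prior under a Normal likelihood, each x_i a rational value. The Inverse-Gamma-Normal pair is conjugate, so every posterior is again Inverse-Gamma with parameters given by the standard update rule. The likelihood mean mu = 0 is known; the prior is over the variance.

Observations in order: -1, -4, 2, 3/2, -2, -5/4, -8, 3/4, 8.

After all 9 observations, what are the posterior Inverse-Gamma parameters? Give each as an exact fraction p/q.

obs 1: x=-1 → posterior Inverse-Gamma(23/2, 25/2)
obs 2: x=-4 → posterior Inverse-Gamma(12, 41/2)
obs 3: x=2 → posterior Inverse-Gamma(25/2, 45/2)
obs 4: x=3/2 → posterior Inverse-Gamma(13, 189/8)
obs 5: x=-2 → posterior Inverse-Gamma(27/2, 205/8)
obs 6: x=-5/4 → posterior Inverse-Gamma(14, 845/32)
obs 7: x=-8 → posterior Inverse-Gamma(29/2, 1869/32)
obs 8: x=3/4 → posterior Inverse-Gamma(15, 939/16)
obs 9: x=8 → posterior Inverse-Gamma(31/2, 1451/16)

alpha=31/2, beta=1451/16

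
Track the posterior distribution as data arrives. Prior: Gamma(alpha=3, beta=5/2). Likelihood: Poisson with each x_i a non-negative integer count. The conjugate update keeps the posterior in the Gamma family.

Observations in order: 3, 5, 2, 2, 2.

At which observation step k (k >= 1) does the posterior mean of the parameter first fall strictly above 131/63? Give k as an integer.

obs 1: x=3 → posterior Gamma(6, 7/2)
obs 2: x=5 → posterior Gamma(11, 9/2)
obs 3: x=2 → posterior Gamma(13, 11/2)
obs 4: x=2 → posterior Gamma(15, 13/2)
obs 5: x=2 → posterior Gamma(17, 15/2)

k = 2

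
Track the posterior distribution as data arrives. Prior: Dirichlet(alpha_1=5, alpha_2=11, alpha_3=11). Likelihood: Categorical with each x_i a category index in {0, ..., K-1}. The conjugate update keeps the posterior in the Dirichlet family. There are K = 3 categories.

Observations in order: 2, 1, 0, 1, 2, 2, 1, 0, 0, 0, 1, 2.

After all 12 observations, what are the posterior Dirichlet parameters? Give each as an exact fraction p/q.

alpha_1=9, alpha_2=15, alpha_3=15

obs 1: x=2 → posterior Dirichlet(5, 11, 12)
obs 2: x=1 → posterior Dirichlet(5, 12, 12)
obs 3: x=0 → posterior Dirichlet(6, 12, 12)
obs 4: x=1 → posterior Dirichlet(6, 13, 12)
obs 5: x=2 → posterior Dirichlet(6, 13, 13)
obs 6: x=2 → posterior Dirichlet(6, 13, 14)
obs 7: x=1 → posterior Dirichlet(6, 14, 14)
obs 8: x=0 → posterior Dirichlet(7, 14, 14)
obs 9: x=0 → posterior Dirichlet(8, 14, 14)
obs 10: x=0 → posterior Dirichlet(9, 14, 14)
obs 11: x=1 → posterior Dirichlet(9, 15, 14)
obs 12: x=2 → posterior Dirichlet(9, 15, 15)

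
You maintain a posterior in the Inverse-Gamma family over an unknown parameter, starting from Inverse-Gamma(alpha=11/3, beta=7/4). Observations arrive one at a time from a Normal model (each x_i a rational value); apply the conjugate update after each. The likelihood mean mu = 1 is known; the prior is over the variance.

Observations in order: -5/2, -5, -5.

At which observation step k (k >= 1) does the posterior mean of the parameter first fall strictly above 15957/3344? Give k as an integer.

obs 1: x=-5/2 → posterior Inverse-Gamma(25/6, 63/8)
obs 2: x=-5 → posterior Inverse-Gamma(14/3, 207/8)
obs 3: x=-5 → posterior Inverse-Gamma(31/6, 351/8)

k = 2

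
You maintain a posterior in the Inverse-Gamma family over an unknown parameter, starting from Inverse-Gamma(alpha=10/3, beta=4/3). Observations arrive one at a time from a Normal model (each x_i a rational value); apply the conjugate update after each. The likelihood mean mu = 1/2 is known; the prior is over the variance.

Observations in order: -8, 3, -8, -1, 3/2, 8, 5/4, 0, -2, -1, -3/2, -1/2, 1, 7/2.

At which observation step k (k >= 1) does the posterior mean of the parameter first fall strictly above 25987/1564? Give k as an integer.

obs 1: x=-8 → posterior Inverse-Gamma(23/6, 899/24)
obs 2: x=3 → posterior Inverse-Gamma(13/3, 487/12)
obs 3: x=-8 → posterior Inverse-Gamma(29/6, 1841/24)
obs 4: x=-1 → posterior Inverse-Gamma(16/3, 467/6)
obs 5: x=3/2 → posterior Inverse-Gamma(35/6, 235/3)
obs 6: x=8 → posterior Inverse-Gamma(19/3, 2555/24)
obs 7: x=5/4 → posterior Inverse-Gamma(41/6, 10247/96)
obs 8: x=0 → posterior Inverse-Gamma(22/3, 10259/96)
obs 9: x=-2 → posterior Inverse-Gamma(47/6, 10559/96)
obs 10: x=-1 → posterior Inverse-Gamma(25/3, 10667/96)
obs 11: x=-3/2 → posterior Inverse-Gamma(53/6, 10859/96)
obs 12: x=-1/2 → posterior Inverse-Gamma(28/3, 10907/96)
obs 13: x=1 → posterior Inverse-Gamma(59/6, 10919/96)
obs 14: x=7/2 → posterior Inverse-Gamma(31/3, 11351/96)

k = 3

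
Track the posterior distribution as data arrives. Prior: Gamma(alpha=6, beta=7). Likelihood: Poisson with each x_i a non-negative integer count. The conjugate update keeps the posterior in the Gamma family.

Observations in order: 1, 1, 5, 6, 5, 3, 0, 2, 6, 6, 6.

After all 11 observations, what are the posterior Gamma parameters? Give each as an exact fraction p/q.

obs 1: x=1 → posterior Gamma(7, 8)
obs 2: x=1 → posterior Gamma(8, 9)
obs 3: x=5 → posterior Gamma(13, 10)
obs 4: x=6 → posterior Gamma(19, 11)
obs 5: x=5 → posterior Gamma(24, 12)
obs 6: x=3 → posterior Gamma(27, 13)
obs 7: x=0 → posterior Gamma(27, 14)
obs 8: x=2 → posterior Gamma(29, 15)
obs 9: x=6 → posterior Gamma(35, 16)
obs 10: x=6 → posterior Gamma(41, 17)
obs 11: x=6 → posterior Gamma(47, 18)

alpha=47, beta=18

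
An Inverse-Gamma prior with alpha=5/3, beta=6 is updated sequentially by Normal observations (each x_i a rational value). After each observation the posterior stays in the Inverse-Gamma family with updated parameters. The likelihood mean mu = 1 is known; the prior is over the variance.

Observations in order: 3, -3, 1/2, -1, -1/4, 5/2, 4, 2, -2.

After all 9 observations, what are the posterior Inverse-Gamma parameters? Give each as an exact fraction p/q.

obs 1: x=3 → posterior Inverse-Gamma(13/6, 8)
obs 2: x=-3 → posterior Inverse-Gamma(8/3, 16)
obs 3: x=1/2 → posterior Inverse-Gamma(19/6, 129/8)
obs 4: x=-1 → posterior Inverse-Gamma(11/3, 145/8)
obs 5: x=-1/4 → posterior Inverse-Gamma(25/6, 605/32)
obs 6: x=5/2 → posterior Inverse-Gamma(14/3, 641/32)
obs 7: x=4 → posterior Inverse-Gamma(31/6, 785/32)
obs 8: x=2 → posterior Inverse-Gamma(17/3, 801/32)
obs 9: x=-2 → posterior Inverse-Gamma(37/6, 945/32)

alpha=37/6, beta=945/32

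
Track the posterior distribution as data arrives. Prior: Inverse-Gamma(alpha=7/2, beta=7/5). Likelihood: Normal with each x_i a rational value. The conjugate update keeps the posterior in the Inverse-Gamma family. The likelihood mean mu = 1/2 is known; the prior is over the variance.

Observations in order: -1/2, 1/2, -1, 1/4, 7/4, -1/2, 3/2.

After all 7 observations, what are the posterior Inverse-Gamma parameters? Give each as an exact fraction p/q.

obs 1: x=-1/2 → posterior Inverse-Gamma(4, 19/10)
obs 2: x=1/2 → posterior Inverse-Gamma(9/2, 19/10)
obs 3: x=-1 → posterior Inverse-Gamma(5, 121/40)
obs 4: x=1/4 → posterior Inverse-Gamma(11/2, 489/160)
obs 5: x=7/4 → posterior Inverse-Gamma(6, 307/80)
obs 6: x=-1/2 → posterior Inverse-Gamma(13/2, 347/80)
obs 7: x=3/2 → posterior Inverse-Gamma(7, 387/80)

alpha=7, beta=387/80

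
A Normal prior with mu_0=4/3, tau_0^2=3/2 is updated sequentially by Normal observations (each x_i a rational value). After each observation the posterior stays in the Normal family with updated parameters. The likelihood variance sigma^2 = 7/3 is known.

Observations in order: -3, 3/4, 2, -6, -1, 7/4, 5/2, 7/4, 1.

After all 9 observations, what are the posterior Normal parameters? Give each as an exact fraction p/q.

obs 1: x=-3 → posterior Normal(-25/69, 21/23)
obs 2: x=3/4 → posterior Normal(-19/384, 21/32)
obs 3: x=2 → posterior Normal(197/492, 21/41)
obs 4: x=-6 → posterior Normal(-451/600, 21/50)
obs 5: x=-1 → posterior Normal(-559/708, 21/59)
obs 6: x=7/4 → posterior Normal(-185/408, 21/68)
obs 7: x=5/2 → posterior Normal(-25/231, 3/11)
obs 8: x=7/4 → posterior Normal(89/1032, 21/86)
obs 9: x=1 → posterior Normal(197/1140, 21/95)

mu_0=197/1140, tau_0^2=21/95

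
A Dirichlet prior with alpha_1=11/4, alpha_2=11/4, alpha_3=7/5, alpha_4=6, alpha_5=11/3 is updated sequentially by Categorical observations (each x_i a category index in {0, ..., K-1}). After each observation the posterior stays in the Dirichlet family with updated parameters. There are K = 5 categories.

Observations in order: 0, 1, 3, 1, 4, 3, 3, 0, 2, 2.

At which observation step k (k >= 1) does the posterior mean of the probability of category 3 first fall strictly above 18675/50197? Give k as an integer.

k = 7

obs 1: x=0 → posterior Dirichlet(15/4, 11/4, 7/5, 6, 11/3)
obs 2: x=1 → posterior Dirichlet(15/4, 15/4, 7/5, 6, 11/3)
obs 3: x=3 → posterior Dirichlet(15/4, 15/4, 7/5, 7, 11/3)
obs 4: x=1 → posterior Dirichlet(15/4, 19/4, 7/5, 7, 11/3)
obs 5: x=4 → posterior Dirichlet(15/4, 19/4, 7/5, 7, 14/3)
obs 6: x=3 → posterior Dirichlet(15/4, 19/4, 7/5, 8, 14/3)
obs 7: x=3 → posterior Dirichlet(15/4, 19/4, 7/5, 9, 14/3)
obs 8: x=0 → posterior Dirichlet(19/4, 19/4, 7/5, 9, 14/3)
obs 9: x=2 → posterior Dirichlet(19/4, 19/4, 12/5, 9, 14/3)
obs 10: x=2 → posterior Dirichlet(19/4, 19/4, 17/5, 9, 14/3)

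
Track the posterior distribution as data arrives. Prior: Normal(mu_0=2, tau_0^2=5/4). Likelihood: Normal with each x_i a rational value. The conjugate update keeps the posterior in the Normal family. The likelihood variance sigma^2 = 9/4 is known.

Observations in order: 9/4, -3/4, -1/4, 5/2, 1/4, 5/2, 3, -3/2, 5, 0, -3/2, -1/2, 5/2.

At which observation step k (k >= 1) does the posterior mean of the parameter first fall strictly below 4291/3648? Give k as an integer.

obs 1: x=9/4 → posterior Normal(117/56, 45/56)
obs 2: x=-3/4 → posterior Normal(51/38, 45/76)
obs 3: x=-1/4 → posterior Normal(97/96, 15/32)
obs 4: x=5/2 → posterior Normal(147/116, 45/116)
obs 5: x=1/4 → posterior Normal(19/17, 45/136)
obs 6: x=5/2 → posterior Normal(101/78, 15/52)
obs 7: x=3 → posterior Normal(131/88, 45/176)
obs 8: x=-3/2 → posterior Normal(58/49, 45/196)
obs 9: x=5 → posterior Normal(83/54, 5/24)
obs 10: x=0 → posterior Normal(83/59, 45/236)
obs 11: x=-3/2 → posterior Normal(151/128, 45/256)
obs 12: x=-1/2 → posterior Normal(73/69, 15/92)
obs 13: x=5/2 → posterior Normal(171/148, 45/296)

k = 3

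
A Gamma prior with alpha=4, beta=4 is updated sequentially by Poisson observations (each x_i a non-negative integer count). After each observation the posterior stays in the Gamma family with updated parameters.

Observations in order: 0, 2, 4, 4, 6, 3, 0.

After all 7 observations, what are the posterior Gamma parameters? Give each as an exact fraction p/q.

obs 1: x=0 → posterior Gamma(4, 5)
obs 2: x=2 → posterior Gamma(6, 6)
obs 3: x=4 → posterior Gamma(10, 7)
obs 4: x=4 → posterior Gamma(14, 8)
obs 5: x=6 → posterior Gamma(20, 9)
obs 6: x=3 → posterior Gamma(23, 10)
obs 7: x=0 → posterior Gamma(23, 11)

alpha=23, beta=11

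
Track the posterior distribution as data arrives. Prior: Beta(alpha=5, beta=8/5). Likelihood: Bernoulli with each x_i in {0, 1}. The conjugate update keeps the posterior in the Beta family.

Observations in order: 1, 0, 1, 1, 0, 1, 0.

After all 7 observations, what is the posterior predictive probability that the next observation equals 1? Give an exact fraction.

45/68

obs 1: x=1 → posterior Beta(6, 8/5)
obs 2: x=0 → posterior Beta(6, 13/5)
obs 3: x=1 → posterior Beta(7, 13/5)
obs 4: x=1 → posterior Beta(8, 13/5)
obs 5: x=0 → posterior Beta(8, 18/5)
obs 6: x=1 → posterior Beta(9, 18/5)
obs 7: x=0 → posterior Beta(9, 23/5)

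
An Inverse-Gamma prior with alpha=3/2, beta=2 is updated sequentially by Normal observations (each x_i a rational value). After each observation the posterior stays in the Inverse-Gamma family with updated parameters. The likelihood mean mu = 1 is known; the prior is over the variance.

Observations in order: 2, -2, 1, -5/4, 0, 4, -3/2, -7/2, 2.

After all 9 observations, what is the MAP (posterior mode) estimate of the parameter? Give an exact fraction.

905/224

obs 1: x=2 → posterior Inverse-Gamma(2, 5/2)
obs 2: x=-2 → posterior Inverse-Gamma(5/2, 7)
obs 3: x=1 → posterior Inverse-Gamma(3, 7)
obs 4: x=-5/4 → posterior Inverse-Gamma(7/2, 305/32)
obs 5: x=0 → posterior Inverse-Gamma(4, 321/32)
obs 6: x=4 → posterior Inverse-Gamma(9/2, 465/32)
obs 7: x=-3/2 → posterior Inverse-Gamma(5, 565/32)
obs 8: x=-7/2 → posterior Inverse-Gamma(11/2, 889/32)
obs 9: x=2 → posterior Inverse-Gamma(6, 905/32)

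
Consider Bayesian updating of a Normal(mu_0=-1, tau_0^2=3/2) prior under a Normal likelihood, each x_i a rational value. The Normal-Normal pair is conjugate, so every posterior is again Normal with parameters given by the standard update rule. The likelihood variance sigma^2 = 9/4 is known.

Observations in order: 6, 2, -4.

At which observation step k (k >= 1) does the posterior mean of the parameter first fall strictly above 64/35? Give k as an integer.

obs 1: x=6 → posterior Normal(9/5, 9/10)
obs 2: x=2 → posterior Normal(13/7, 9/14)
obs 3: x=-4 → posterior Normal(5/9, 1/2)

k = 2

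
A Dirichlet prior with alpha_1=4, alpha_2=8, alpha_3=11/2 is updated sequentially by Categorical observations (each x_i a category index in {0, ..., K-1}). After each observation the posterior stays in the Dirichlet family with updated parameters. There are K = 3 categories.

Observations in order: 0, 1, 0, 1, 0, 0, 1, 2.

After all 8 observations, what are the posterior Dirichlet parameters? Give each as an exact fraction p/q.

alpha_1=8, alpha_2=11, alpha_3=13/2

obs 1: x=0 → posterior Dirichlet(5, 8, 11/2)
obs 2: x=1 → posterior Dirichlet(5, 9, 11/2)
obs 3: x=0 → posterior Dirichlet(6, 9, 11/2)
obs 4: x=1 → posterior Dirichlet(6, 10, 11/2)
obs 5: x=0 → posterior Dirichlet(7, 10, 11/2)
obs 6: x=0 → posterior Dirichlet(8, 10, 11/2)
obs 7: x=1 → posterior Dirichlet(8, 11, 11/2)
obs 8: x=2 → posterior Dirichlet(8, 11, 13/2)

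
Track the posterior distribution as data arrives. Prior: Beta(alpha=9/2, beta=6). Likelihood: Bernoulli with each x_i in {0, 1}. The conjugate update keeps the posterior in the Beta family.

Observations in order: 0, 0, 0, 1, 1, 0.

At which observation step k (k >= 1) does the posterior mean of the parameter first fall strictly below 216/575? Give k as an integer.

k = 2

obs 1: x=0 → posterior Beta(9/2, 7)
obs 2: x=0 → posterior Beta(9/2, 8)
obs 3: x=0 → posterior Beta(9/2, 9)
obs 4: x=1 → posterior Beta(11/2, 9)
obs 5: x=1 → posterior Beta(13/2, 9)
obs 6: x=0 → posterior Beta(13/2, 10)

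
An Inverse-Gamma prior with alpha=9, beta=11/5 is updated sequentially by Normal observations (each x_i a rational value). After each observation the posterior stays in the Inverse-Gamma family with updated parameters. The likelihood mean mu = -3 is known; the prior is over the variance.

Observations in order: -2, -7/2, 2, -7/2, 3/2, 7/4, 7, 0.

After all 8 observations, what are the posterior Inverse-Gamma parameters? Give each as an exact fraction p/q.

alpha=13, beta=14617/160

obs 1: x=-2 → posterior Inverse-Gamma(19/2, 27/10)
obs 2: x=-7/2 → posterior Inverse-Gamma(10, 113/40)
obs 3: x=2 → posterior Inverse-Gamma(21/2, 613/40)
obs 4: x=-7/2 → posterior Inverse-Gamma(11, 309/20)
obs 5: x=3/2 → posterior Inverse-Gamma(23/2, 1023/40)
obs 6: x=7/4 → posterior Inverse-Gamma(12, 5897/160)
obs 7: x=7 → posterior Inverse-Gamma(25/2, 13897/160)
obs 8: x=0 → posterior Inverse-Gamma(13, 14617/160)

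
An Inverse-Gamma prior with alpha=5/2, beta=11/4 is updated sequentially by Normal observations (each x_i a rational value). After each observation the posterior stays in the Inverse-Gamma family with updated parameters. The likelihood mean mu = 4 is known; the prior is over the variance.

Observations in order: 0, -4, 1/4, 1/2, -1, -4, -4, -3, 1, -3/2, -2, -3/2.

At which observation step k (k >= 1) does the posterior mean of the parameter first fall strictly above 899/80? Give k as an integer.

k = 2

obs 1: x=0 → posterior Inverse-Gamma(3, 43/4)
obs 2: x=-4 → posterior Inverse-Gamma(7/2, 171/4)
obs 3: x=1/4 → posterior Inverse-Gamma(4, 1593/32)
obs 4: x=1/2 → posterior Inverse-Gamma(9/2, 1789/32)
obs 5: x=-1 → posterior Inverse-Gamma(5, 2189/32)
obs 6: x=-4 → posterior Inverse-Gamma(11/2, 3213/32)
obs 7: x=-4 → posterior Inverse-Gamma(6, 4237/32)
obs 8: x=-3 → posterior Inverse-Gamma(13/2, 5021/32)
obs 9: x=1 → posterior Inverse-Gamma(7, 5165/32)
obs 10: x=-3/2 → posterior Inverse-Gamma(15/2, 5649/32)
obs 11: x=-2 → posterior Inverse-Gamma(8, 6225/32)
obs 12: x=-3/2 → posterior Inverse-Gamma(17/2, 6709/32)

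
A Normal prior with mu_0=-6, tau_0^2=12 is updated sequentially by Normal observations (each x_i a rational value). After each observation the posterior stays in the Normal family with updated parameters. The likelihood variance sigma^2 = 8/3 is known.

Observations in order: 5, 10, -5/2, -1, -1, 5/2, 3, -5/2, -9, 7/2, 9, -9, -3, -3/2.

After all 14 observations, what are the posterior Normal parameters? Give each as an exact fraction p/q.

obs 1: x=5 → posterior Normal(3, 24/11)
obs 2: x=10 → posterior Normal(123/20, 6/5)
obs 3: x=-5/2 → posterior Normal(201/58, 24/29)
obs 4: x=-1 → posterior Normal(183/76, 12/19)
obs 5: x=-1 → posterior Normal(165/94, 24/47)
obs 6: x=5/2 → posterior Normal(15/8, 3/7)
obs 7: x=3 → posterior Normal(132/65, 24/65)
obs 8: x=-5/2 → posterior Normal(219/148, 12/37)
obs 9: x=-9 → posterior Normal(57/166, 24/83)
obs 10: x=7/2 → posterior Normal(15/23, 6/23)
obs 11: x=9 → posterior Normal(141/101, 24/101)
obs 12: x=-9 → posterior Normal(6/11, 12/55)
obs 13: x=-3 → posterior Normal(33/119, 24/119)
obs 14: x=-3/2 → posterior Normal(39/256, 3/16)

mu_0=39/256, tau_0^2=3/16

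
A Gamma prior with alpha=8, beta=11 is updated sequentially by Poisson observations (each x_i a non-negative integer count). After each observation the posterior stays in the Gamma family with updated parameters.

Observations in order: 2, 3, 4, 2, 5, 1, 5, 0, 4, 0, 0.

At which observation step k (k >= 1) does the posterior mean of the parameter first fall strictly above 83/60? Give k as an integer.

obs 1: x=2 → posterior Gamma(10, 12)
obs 2: x=3 → posterior Gamma(13, 13)
obs 3: x=4 → posterior Gamma(17, 14)
obs 4: x=2 → posterior Gamma(19, 15)
obs 5: x=5 → posterior Gamma(24, 16)
obs 6: x=1 → posterior Gamma(25, 17)
obs 7: x=5 → posterior Gamma(30, 18)
obs 8: x=0 → posterior Gamma(30, 19)
obs 9: x=4 → posterior Gamma(34, 20)
obs 10: x=0 → posterior Gamma(34, 21)
obs 11: x=0 → posterior Gamma(34, 22)

k = 5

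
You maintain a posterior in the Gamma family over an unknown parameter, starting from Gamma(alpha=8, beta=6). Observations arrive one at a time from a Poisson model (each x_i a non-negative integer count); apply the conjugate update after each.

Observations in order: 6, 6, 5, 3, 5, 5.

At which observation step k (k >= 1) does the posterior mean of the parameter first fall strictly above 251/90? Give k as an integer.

obs 1: x=6 → posterior Gamma(14, 7)
obs 2: x=6 → posterior Gamma(20, 8)
obs 3: x=5 → posterior Gamma(25, 9)
obs 4: x=3 → posterior Gamma(28, 10)
obs 5: x=5 → posterior Gamma(33, 11)
obs 6: x=5 → posterior Gamma(38, 12)

k = 4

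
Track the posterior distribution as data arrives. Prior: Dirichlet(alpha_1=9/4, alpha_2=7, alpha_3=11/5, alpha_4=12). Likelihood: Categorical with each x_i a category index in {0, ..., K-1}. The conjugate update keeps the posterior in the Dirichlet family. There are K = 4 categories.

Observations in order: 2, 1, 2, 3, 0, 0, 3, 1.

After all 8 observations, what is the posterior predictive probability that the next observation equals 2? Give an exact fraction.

84/629

obs 1: x=2 → posterior Dirichlet(9/4, 7, 16/5, 12)
obs 2: x=1 → posterior Dirichlet(9/4, 8, 16/5, 12)
obs 3: x=2 → posterior Dirichlet(9/4, 8, 21/5, 12)
obs 4: x=3 → posterior Dirichlet(9/4, 8, 21/5, 13)
obs 5: x=0 → posterior Dirichlet(13/4, 8, 21/5, 13)
obs 6: x=0 → posterior Dirichlet(17/4, 8, 21/5, 13)
obs 7: x=3 → posterior Dirichlet(17/4, 8, 21/5, 14)
obs 8: x=1 → posterior Dirichlet(17/4, 9, 21/5, 14)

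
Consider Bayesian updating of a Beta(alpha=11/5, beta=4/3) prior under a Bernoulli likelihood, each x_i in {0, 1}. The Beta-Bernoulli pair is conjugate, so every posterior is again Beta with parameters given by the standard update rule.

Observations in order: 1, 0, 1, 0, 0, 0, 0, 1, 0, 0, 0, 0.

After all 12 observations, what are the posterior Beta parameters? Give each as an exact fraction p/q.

obs 1: x=1 → posterior Beta(16/5, 4/3)
obs 2: x=0 → posterior Beta(16/5, 7/3)
obs 3: x=1 → posterior Beta(21/5, 7/3)
obs 4: x=0 → posterior Beta(21/5, 10/3)
obs 5: x=0 → posterior Beta(21/5, 13/3)
obs 6: x=0 → posterior Beta(21/5, 16/3)
obs 7: x=0 → posterior Beta(21/5, 19/3)
obs 8: x=1 → posterior Beta(26/5, 19/3)
obs 9: x=0 → posterior Beta(26/5, 22/3)
obs 10: x=0 → posterior Beta(26/5, 25/3)
obs 11: x=0 → posterior Beta(26/5, 28/3)
obs 12: x=0 → posterior Beta(26/5, 31/3)

alpha=26/5, beta=31/3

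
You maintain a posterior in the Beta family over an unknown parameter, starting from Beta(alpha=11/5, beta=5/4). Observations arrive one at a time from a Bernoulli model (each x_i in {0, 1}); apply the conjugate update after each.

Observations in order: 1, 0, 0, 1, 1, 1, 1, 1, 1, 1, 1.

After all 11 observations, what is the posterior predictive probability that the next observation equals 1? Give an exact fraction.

224/289

obs 1: x=1 → posterior Beta(16/5, 5/4)
obs 2: x=0 → posterior Beta(16/5, 9/4)
obs 3: x=0 → posterior Beta(16/5, 13/4)
obs 4: x=1 → posterior Beta(21/5, 13/4)
obs 5: x=1 → posterior Beta(26/5, 13/4)
obs 6: x=1 → posterior Beta(31/5, 13/4)
obs 7: x=1 → posterior Beta(36/5, 13/4)
obs 8: x=1 → posterior Beta(41/5, 13/4)
obs 9: x=1 → posterior Beta(46/5, 13/4)
obs 10: x=1 → posterior Beta(51/5, 13/4)
obs 11: x=1 → posterior Beta(56/5, 13/4)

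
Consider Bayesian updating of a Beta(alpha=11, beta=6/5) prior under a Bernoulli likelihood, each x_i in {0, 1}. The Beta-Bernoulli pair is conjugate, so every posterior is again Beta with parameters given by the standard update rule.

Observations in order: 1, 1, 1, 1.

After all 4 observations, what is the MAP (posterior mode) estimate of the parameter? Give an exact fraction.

70/71

obs 1: x=1 → posterior Beta(12, 6/5)
obs 2: x=1 → posterior Beta(13, 6/5)
obs 3: x=1 → posterior Beta(14, 6/5)
obs 4: x=1 → posterior Beta(15, 6/5)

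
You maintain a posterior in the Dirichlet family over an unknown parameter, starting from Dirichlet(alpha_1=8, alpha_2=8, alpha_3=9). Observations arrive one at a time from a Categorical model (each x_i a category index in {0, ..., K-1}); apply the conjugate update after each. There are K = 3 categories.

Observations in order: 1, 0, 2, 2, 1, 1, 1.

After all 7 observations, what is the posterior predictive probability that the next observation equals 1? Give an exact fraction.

3/8

obs 1: x=1 → posterior Dirichlet(8, 9, 9)
obs 2: x=0 → posterior Dirichlet(9, 9, 9)
obs 3: x=2 → posterior Dirichlet(9, 9, 10)
obs 4: x=2 → posterior Dirichlet(9, 9, 11)
obs 5: x=1 → posterior Dirichlet(9, 10, 11)
obs 6: x=1 → posterior Dirichlet(9, 11, 11)
obs 7: x=1 → posterior Dirichlet(9, 12, 11)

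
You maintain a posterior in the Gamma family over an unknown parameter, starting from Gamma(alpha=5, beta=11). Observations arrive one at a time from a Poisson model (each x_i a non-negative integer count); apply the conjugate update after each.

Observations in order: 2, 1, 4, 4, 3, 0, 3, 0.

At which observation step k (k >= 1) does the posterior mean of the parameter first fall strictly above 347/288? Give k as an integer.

obs 1: x=2 → posterior Gamma(7, 12)
obs 2: x=1 → posterior Gamma(8, 13)
obs 3: x=4 → posterior Gamma(12, 14)
obs 4: x=4 → posterior Gamma(16, 15)
obs 5: x=3 → posterior Gamma(19, 16)
obs 6: x=0 → posterior Gamma(19, 17)
obs 7: x=3 → posterior Gamma(22, 18)
obs 8: x=0 → posterior Gamma(22, 19)

k = 7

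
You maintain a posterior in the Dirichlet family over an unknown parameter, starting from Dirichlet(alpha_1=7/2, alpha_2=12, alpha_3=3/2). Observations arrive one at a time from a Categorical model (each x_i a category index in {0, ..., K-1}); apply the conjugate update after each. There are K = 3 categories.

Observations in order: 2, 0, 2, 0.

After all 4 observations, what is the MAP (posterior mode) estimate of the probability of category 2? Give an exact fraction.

obs 1: x=2 → posterior Dirichlet(7/2, 12, 5/2)
obs 2: x=0 → posterior Dirichlet(9/2, 12, 5/2)
obs 3: x=2 → posterior Dirichlet(9/2, 12, 7/2)
obs 4: x=0 → posterior Dirichlet(11/2, 12, 7/2)

5/36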